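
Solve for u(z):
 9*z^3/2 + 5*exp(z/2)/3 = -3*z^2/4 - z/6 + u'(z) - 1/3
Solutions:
 u(z) = C1 + 9*z^4/8 + z^3/4 + z^2/12 + z/3 + 10*exp(z/2)/3


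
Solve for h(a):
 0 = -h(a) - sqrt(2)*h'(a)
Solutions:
 h(a) = C1*exp(-sqrt(2)*a/2)


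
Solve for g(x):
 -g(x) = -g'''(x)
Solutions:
 g(x) = C3*exp(x) + (C1*sin(sqrt(3)*x/2) + C2*cos(sqrt(3)*x/2))*exp(-x/2)


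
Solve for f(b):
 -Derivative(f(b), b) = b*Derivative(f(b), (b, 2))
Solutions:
 f(b) = C1 + C2*log(b)


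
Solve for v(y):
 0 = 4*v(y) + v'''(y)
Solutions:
 v(y) = C3*exp(-2^(2/3)*y) + (C1*sin(2^(2/3)*sqrt(3)*y/2) + C2*cos(2^(2/3)*sqrt(3)*y/2))*exp(2^(2/3)*y/2)


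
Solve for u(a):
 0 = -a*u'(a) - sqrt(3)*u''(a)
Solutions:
 u(a) = C1 + C2*erf(sqrt(2)*3^(3/4)*a/6)


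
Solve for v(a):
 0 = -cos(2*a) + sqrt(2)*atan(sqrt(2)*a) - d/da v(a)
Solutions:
 v(a) = C1 + sqrt(2)*(a*atan(sqrt(2)*a) - sqrt(2)*log(2*a^2 + 1)/4) - sin(2*a)/2


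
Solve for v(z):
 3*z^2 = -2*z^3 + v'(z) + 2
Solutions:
 v(z) = C1 + z^4/2 + z^3 - 2*z


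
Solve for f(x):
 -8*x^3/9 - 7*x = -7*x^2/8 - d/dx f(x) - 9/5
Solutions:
 f(x) = C1 + 2*x^4/9 - 7*x^3/24 + 7*x^2/2 - 9*x/5


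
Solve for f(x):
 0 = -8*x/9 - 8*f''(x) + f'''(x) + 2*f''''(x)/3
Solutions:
 f(x) = C1 + C2*x + C3*exp(x*(-3 + sqrt(201))/4) + C4*exp(-x*(3 + sqrt(201))/4) - x^3/54 - x^2/144


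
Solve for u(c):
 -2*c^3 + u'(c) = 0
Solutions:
 u(c) = C1 + c^4/2


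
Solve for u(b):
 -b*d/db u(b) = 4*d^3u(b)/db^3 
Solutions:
 u(b) = C1 + Integral(C2*airyai(-2^(1/3)*b/2) + C3*airybi(-2^(1/3)*b/2), b)


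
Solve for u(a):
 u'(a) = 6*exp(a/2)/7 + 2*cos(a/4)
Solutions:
 u(a) = C1 + 12*exp(a/2)/7 + 8*sin(a/4)


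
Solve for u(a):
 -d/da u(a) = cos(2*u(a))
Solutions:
 u(a) = -asin((C1 + exp(4*a))/(C1 - exp(4*a)))/2 + pi/2
 u(a) = asin((C1 + exp(4*a))/(C1 - exp(4*a)))/2


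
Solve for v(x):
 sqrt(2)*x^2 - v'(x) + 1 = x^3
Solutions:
 v(x) = C1 - x^4/4 + sqrt(2)*x^3/3 + x


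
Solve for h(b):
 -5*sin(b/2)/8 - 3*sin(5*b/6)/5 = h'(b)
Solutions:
 h(b) = C1 + 5*cos(b/2)/4 + 18*cos(5*b/6)/25


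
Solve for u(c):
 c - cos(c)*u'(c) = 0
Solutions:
 u(c) = C1 + Integral(c/cos(c), c)


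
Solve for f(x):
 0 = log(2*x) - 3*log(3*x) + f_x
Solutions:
 f(x) = C1 + 2*x*log(x) - 2*x + x*log(27/2)


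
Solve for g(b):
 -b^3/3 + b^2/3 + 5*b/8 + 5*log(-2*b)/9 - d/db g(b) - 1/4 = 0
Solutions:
 g(b) = C1 - b^4/12 + b^3/9 + 5*b^2/16 + 5*b*log(-b)/9 + b*(-29 + 20*log(2))/36


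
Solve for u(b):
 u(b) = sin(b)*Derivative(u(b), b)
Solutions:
 u(b) = C1*sqrt(cos(b) - 1)/sqrt(cos(b) + 1)


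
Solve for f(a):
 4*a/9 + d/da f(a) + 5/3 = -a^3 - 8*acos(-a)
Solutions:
 f(a) = C1 - a^4/4 - 2*a^2/9 - 8*a*acos(-a) - 5*a/3 - 8*sqrt(1 - a^2)


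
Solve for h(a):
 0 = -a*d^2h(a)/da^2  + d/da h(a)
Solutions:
 h(a) = C1 + C2*a^2


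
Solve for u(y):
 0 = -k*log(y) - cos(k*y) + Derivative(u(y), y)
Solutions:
 u(y) = C1 + k*y*(log(y) - 1) + Piecewise((sin(k*y)/k, Ne(k, 0)), (y, True))


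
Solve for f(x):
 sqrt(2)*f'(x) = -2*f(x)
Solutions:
 f(x) = C1*exp(-sqrt(2)*x)


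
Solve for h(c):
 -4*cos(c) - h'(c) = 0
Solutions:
 h(c) = C1 - 4*sin(c)


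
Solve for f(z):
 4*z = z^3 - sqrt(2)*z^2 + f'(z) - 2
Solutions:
 f(z) = C1 - z^4/4 + sqrt(2)*z^3/3 + 2*z^2 + 2*z


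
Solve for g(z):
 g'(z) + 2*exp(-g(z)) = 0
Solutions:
 g(z) = log(C1 - 2*z)


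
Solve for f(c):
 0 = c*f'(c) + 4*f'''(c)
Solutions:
 f(c) = C1 + Integral(C2*airyai(-2^(1/3)*c/2) + C3*airybi(-2^(1/3)*c/2), c)


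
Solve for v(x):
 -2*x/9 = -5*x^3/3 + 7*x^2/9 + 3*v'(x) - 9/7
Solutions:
 v(x) = C1 + 5*x^4/36 - 7*x^3/81 - x^2/27 + 3*x/7


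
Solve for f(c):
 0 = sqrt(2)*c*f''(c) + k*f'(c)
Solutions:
 f(c) = C1 + c^(-sqrt(2)*re(k)/2 + 1)*(C2*sin(sqrt(2)*log(c)*Abs(im(k))/2) + C3*cos(sqrt(2)*log(c)*im(k)/2))


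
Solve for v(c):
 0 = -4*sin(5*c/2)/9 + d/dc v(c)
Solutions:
 v(c) = C1 - 8*cos(5*c/2)/45


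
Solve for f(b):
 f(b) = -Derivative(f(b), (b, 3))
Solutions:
 f(b) = C3*exp(-b) + (C1*sin(sqrt(3)*b/2) + C2*cos(sqrt(3)*b/2))*exp(b/2)


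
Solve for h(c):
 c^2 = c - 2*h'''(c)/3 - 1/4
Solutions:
 h(c) = C1 + C2*c + C3*c^2 - c^5/40 + c^4/16 - c^3/16


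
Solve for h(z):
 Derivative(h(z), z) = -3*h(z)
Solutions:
 h(z) = C1*exp(-3*z)


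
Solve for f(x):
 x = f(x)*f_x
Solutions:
 f(x) = -sqrt(C1 + x^2)
 f(x) = sqrt(C1 + x^2)


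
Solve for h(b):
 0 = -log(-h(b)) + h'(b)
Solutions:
 -li(-h(b)) = C1 + b


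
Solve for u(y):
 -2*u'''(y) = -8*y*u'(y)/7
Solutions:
 u(y) = C1 + Integral(C2*airyai(14^(2/3)*y/7) + C3*airybi(14^(2/3)*y/7), y)


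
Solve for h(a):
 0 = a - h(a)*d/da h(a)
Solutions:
 h(a) = -sqrt(C1 + a^2)
 h(a) = sqrt(C1 + a^2)


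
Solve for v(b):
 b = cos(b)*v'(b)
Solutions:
 v(b) = C1 + Integral(b/cos(b), b)


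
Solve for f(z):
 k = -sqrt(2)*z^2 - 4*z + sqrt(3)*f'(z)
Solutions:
 f(z) = C1 + sqrt(3)*k*z/3 + sqrt(6)*z^3/9 + 2*sqrt(3)*z^2/3


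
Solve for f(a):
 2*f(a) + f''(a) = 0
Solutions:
 f(a) = C1*sin(sqrt(2)*a) + C2*cos(sqrt(2)*a)


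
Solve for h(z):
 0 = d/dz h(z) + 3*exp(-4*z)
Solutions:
 h(z) = C1 + 3*exp(-4*z)/4


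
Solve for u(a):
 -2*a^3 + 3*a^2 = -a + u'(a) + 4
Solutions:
 u(a) = C1 - a^4/2 + a^3 + a^2/2 - 4*a


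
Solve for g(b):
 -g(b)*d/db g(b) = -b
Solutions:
 g(b) = -sqrt(C1 + b^2)
 g(b) = sqrt(C1 + b^2)


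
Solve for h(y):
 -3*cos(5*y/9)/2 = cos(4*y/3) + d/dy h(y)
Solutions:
 h(y) = C1 - 27*sin(5*y/9)/10 - 3*sin(4*y/3)/4


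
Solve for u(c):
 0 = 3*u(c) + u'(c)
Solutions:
 u(c) = C1*exp(-3*c)


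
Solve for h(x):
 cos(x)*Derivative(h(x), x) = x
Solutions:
 h(x) = C1 + Integral(x/cos(x), x)


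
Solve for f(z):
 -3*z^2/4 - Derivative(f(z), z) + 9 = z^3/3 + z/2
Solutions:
 f(z) = C1 - z^4/12 - z^3/4 - z^2/4 + 9*z


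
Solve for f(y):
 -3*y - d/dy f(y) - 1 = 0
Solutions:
 f(y) = C1 - 3*y^2/2 - y


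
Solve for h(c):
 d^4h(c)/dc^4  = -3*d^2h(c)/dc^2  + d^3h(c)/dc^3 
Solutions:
 h(c) = C1 + C2*c + (C3*sin(sqrt(11)*c/2) + C4*cos(sqrt(11)*c/2))*exp(c/2)


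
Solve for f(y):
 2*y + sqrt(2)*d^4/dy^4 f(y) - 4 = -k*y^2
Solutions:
 f(y) = C1 + C2*y + C3*y^2 + C4*y^3 - sqrt(2)*k*y^6/720 - sqrt(2)*y^5/120 + sqrt(2)*y^4/12


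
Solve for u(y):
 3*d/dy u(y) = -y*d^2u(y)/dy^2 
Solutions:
 u(y) = C1 + C2/y^2


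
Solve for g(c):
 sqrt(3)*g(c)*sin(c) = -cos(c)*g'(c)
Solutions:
 g(c) = C1*cos(c)^(sqrt(3))


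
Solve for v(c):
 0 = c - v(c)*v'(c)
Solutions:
 v(c) = -sqrt(C1 + c^2)
 v(c) = sqrt(C1 + c^2)


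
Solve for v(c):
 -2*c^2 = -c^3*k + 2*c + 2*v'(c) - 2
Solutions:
 v(c) = C1 + c^4*k/8 - c^3/3 - c^2/2 + c


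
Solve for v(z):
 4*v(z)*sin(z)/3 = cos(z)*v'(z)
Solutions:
 v(z) = C1/cos(z)^(4/3)


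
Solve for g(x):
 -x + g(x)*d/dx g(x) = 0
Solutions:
 g(x) = -sqrt(C1 + x^2)
 g(x) = sqrt(C1 + x^2)


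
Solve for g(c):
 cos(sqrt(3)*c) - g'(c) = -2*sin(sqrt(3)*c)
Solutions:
 g(c) = C1 + sqrt(3)*sin(sqrt(3)*c)/3 - 2*sqrt(3)*cos(sqrt(3)*c)/3


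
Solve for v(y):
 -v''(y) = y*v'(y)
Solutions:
 v(y) = C1 + C2*erf(sqrt(2)*y/2)


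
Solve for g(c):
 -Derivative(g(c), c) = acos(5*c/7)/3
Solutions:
 g(c) = C1 - c*acos(5*c/7)/3 + sqrt(49 - 25*c^2)/15


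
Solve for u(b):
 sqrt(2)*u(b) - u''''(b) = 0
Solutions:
 u(b) = C1*exp(-2^(1/8)*b) + C2*exp(2^(1/8)*b) + C3*sin(2^(1/8)*b) + C4*cos(2^(1/8)*b)


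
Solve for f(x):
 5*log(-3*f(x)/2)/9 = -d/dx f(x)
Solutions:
 9*Integral(1/(log(-_y) - log(2) + log(3)), (_y, f(x)))/5 = C1 - x


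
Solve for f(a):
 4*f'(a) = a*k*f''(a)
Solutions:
 f(a) = C1 + a^(((re(k) + 4)*re(k) + im(k)^2)/(re(k)^2 + im(k)^2))*(C2*sin(4*log(a)*Abs(im(k))/(re(k)^2 + im(k)^2)) + C3*cos(4*log(a)*im(k)/(re(k)^2 + im(k)^2)))


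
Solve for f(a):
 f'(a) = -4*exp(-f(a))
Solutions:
 f(a) = log(C1 - 4*a)


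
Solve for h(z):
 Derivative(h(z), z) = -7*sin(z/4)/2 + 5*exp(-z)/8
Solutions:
 h(z) = C1 + 14*cos(z/4) - 5*exp(-z)/8


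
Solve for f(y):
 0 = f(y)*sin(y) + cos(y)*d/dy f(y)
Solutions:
 f(y) = C1*cos(y)


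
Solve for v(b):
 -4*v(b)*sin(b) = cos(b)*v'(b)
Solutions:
 v(b) = C1*cos(b)^4


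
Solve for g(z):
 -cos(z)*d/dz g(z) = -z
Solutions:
 g(z) = C1 + Integral(z/cos(z), z)


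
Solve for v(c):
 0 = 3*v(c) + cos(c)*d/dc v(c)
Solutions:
 v(c) = C1*(sin(c) - 1)^(3/2)/(sin(c) + 1)^(3/2)


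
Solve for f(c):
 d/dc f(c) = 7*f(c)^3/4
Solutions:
 f(c) = -sqrt(2)*sqrt(-1/(C1 + 7*c))
 f(c) = sqrt(2)*sqrt(-1/(C1 + 7*c))


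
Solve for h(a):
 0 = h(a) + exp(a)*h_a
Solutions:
 h(a) = C1*exp(exp(-a))


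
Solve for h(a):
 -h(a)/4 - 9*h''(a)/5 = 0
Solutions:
 h(a) = C1*sin(sqrt(5)*a/6) + C2*cos(sqrt(5)*a/6)


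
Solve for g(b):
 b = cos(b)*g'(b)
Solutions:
 g(b) = C1 + Integral(b/cos(b), b)


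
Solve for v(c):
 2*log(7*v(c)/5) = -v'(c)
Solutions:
 -Integral(1/(-log(_y) - log(7) + log(5)), (_y, v(c)))/2 = C1 - c


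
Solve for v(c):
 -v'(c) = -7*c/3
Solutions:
 v(c) = C1 + 7*c^2/6


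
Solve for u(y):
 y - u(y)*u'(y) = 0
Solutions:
 u(y) = -sqrt(C1 + y^2)
 u(y) = sqrt(C1 + y^2)


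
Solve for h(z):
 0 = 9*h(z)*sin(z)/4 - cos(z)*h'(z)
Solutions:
 h(z) = C1/cos(z)^(9/4)


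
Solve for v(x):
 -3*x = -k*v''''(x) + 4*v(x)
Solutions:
 v(x) = C1*exp(-sqrt(2)*x*(1/k)^(1/4)) + C2*exp(sqrt(2)*x*(1/k)^(1/4)) + C3*exp(-sqrt(2)*I*x*(1/k)^(1/4)) + C4*exp(sqrt(2)*I*x*(1/k)^(1/4)) - 3*x/4


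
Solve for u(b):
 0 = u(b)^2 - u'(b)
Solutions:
 u(b) = -1/(C1 + b)


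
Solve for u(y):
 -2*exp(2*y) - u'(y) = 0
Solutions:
 u(y) = C1 - exp(2*y)


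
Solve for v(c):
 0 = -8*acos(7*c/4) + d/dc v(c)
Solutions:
 v(c) = C1 + 8*c*acos(7*c/4) - 8*sqrt(16 - 49*c^2)/7


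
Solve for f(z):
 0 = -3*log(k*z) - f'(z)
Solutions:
 f(z) = C1 - 3*z*log(k*z) + 3*z


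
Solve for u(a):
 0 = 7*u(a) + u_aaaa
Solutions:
 u(a) = (C1*sin(sqrt(2)*7^(1/4)*a/2) + C2*cos(sqrt(2)*7^(1/4)*a/2))*exp(-sqrt(2)*7^(1/4)*a/2) + (C3*sin(sqrt(2)*7^(1/4)*a/2) + C4*cos(sqrt(2)*7^(1/4)*a/2))*exp(sqrt(2)*7^(1/4)*a/2)


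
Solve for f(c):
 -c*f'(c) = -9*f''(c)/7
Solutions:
 f(c) = C1 + C2*erfi(sqrt(14)*c/6)


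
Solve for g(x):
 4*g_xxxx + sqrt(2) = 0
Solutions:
 g(x) = C1 + C2*x + C3*x^2 + C4*x^3 - sqrt(2)*x^4/96


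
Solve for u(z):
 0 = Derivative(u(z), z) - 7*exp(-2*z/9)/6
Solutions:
 u(z) = C1 - 21*exp(-2*z/9)/4


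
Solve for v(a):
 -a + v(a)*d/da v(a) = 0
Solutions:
 v(a) = -sqrt(C1 + a^2)
 v(a) = sqrt(C1 + a^2)


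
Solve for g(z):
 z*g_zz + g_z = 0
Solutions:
 g(z) = C1 + C2*log(z)


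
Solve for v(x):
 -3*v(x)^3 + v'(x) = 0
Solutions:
 v(x) = -sqrt(2)*sqrt(-1/(C1 + 3*x))/2
 v(x) = sqrt(2)*sqrt(-1/(C1 + 3*x))/2


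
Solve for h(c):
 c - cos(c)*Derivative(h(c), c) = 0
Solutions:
 h(c) = C1 + Integral(c/cos(c), c)


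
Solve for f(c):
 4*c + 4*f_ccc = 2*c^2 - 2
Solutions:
 f(c) = C1 + C2*c + C3*c^2 + c^5/120 - c^4/24 - c^3/12


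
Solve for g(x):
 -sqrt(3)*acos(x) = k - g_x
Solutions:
 g(x) = C1 + k*x + sqrt(3)*(x*acos(x) - sqrt(1 - x^2))


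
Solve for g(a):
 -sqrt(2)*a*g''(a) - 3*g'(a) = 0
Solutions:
 g(a) = C1 + C2*a^(1 - 3*sqrt(2)/2)


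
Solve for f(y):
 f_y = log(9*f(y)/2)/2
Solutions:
 2*Integral(1/(-log(_y) - 2*log(3) + log(2)), (_y, f(y))) = C1 - y


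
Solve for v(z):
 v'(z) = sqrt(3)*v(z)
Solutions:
 v(z) = C1*exp(sqrt(3)*z)


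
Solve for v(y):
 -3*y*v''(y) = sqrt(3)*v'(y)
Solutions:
 v(y) = C1 + C2*y^(1 - sqrt(3)/3)


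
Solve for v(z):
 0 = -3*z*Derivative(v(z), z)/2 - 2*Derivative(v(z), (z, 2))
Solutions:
 v(z) = C1 + C2*erf(sqrt(6)*z/4)


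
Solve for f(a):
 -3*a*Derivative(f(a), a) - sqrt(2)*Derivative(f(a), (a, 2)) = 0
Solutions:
 f(a) = C1 + C2*erf(2^(1/4)*sqrt(3)*a/2)


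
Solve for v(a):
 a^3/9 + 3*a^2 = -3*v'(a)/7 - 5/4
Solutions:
 v(a) = C1 - 7*a^4/108 - 7*a^3/3 - 35*a/12


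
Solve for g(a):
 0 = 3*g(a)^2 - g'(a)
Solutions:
 g(a) = -1/(C1 + 3*a)


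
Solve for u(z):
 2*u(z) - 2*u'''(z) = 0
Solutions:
 u(z) = C3*exp(z) + (C1*sin(sqrt(3)*z/2) + C2*cos(sqrt(3)*z/2))*exp(-z/2)


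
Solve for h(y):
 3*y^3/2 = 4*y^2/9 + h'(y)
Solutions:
 h(y) = C1 + 3*y^4/8 - 4*y^3/27


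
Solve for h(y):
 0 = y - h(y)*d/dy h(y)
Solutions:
 h(y) = -sqrt(C1 + y^2)
 h(y) = sqrt(C1 + y^2)


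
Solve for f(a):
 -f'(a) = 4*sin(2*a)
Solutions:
 f(a) = C1 + 2*cos(2*a)


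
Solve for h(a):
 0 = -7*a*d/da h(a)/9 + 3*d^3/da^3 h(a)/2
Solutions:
 h(a) = C1 + Integral(C2*airyai(14^(1/3)*a/3) + C3*airybi(14^(1/3)*a/3), a)


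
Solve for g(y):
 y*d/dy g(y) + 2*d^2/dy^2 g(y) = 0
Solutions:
 g(y) = C1 + C2*erf(y/2)


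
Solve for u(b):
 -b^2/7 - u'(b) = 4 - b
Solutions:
 u(b) = C1 - b^3/21 + b^2/2 - 4*b


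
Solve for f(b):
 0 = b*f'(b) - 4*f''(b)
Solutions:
 f(b) = C1 + C2*erfi(sqrt(2)*b/4)


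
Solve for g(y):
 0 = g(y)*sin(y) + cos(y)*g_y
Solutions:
 g(y) = C1*cos(y)


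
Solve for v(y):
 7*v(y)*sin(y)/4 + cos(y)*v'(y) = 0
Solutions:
 v(y) = C1*cos(y)^(7/4)


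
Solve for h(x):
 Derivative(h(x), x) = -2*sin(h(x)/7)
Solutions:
 2*x + 7*log(cos(h(x)/7) - 1)/2 - 7*log(cos(h(x)/7) + 1)/2 = C1


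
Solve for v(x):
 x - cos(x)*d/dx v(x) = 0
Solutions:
 v(x) = C1 + Integral(x/cos(x), x)


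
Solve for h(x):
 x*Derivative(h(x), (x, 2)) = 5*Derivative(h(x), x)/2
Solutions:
 h(x) = C1 + C2*x^(7/2)


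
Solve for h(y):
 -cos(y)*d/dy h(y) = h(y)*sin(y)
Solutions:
 h(y) = C1*cos(y)


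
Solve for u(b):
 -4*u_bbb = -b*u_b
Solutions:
 u(b) = C1 + Integral(C2*airyai(2^(1/3)*b/2) + C3*airybi(2^(1/3)*b/2), b)


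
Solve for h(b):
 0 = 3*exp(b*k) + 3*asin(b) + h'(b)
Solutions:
 h(b) = C1 - 3*b*asin(b) - 3*sqrt(1 - b^2) - 3*Piecewise((exp(b*k)/k, Ne(k, 0)), (b, True))


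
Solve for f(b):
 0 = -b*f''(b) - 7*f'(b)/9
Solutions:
 f(b) = C1 + C2*b^(2/9)


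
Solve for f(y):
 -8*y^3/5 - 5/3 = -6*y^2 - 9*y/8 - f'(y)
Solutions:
 f(y) = C1 + 2*y^4/5 - 2*y^3 - 9*y^2/16 + 5*y/3


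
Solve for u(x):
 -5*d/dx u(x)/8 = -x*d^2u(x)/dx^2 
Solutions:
 u(x) = C1 + C2*x^(13/8)


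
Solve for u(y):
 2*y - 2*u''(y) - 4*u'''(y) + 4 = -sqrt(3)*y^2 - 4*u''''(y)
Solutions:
 u(y) = C1 + C2*y + C3*exp(y*(1 - sqrt(3))/2) + C4*exp(y*(1 + sqrt(3))/2) + sqrt(3)*y^4/24 + y^3*(1 - 2*sqrt(3))/6 + 3*sqrt(3)*y^2


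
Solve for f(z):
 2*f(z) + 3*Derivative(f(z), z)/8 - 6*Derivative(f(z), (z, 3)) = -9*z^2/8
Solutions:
 f(z) = C1*exp(-3^(1/3)*z*(3^(1/3)/(sqrt(9213) + 96)^(1/3) + (sqrt(9213) + 96)^(1/3))/24)*sin(3^(1/6)*z*(-3^(2/3)*(sqrt(9213) + 96)^(1/3) + 3/(sqrt(9213) + 96)^(1/3))/24) + C2*exp(-3^(1/3)*z*(3^(1/3)/(sqrt(9213) + 96)^(1/3) + (sqrt(9213) + 96)^(1/3))/24)*cos(3^(1/6)*z*(-3^(2/3)*(sqrt(9213) + 96)^(1/3) + 3/(sqrt(9213) + 96)^(1/3))/24) + C3*exp(3^(1/3)*z*(3^(1/3)/(sqrt(9213) + 96)^(1/3) + (sqrt(9213) + 96)^(1/3))/12) - 9*z^2/16 + 27*z/128 - 81/2048


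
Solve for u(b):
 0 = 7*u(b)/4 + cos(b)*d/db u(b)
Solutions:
 u(b) = C1*(sin(b) - 1)^(7/8)/(sin(b) + 1)^(7/8)


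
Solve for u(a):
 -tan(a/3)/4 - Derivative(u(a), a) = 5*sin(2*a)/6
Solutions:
 u(a) = C1 + 3*log(cos(a/3))/4 + 5*cos(2*a)/12


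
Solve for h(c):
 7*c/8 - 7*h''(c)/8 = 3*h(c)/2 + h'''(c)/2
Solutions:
 h(c) = C1*exp(c*(-14 + 49/(72*sqrt(1639) + 2935)^(1/3) + (72*sqrt(1639) + 2935)^(1/3))/24)*sin(sqrt(3)*c*(-(72*sqrt(1639) + 2935)^(1/3) + 49/(72*sqrt(1639) + 2935)^(1/3))/24) + C2*exp(c*(-14 + 49/(72*sqrt(1639) + 2935)^(1/3) + (72*sqrt(1639) + 2935)^(1/3))/24)*cos(sqrt(3)*c*(-(72*sqrt(1639) + 2935)^(1/3) + 49/(72*sqrt(1639) + 2935)^(1/3))/24) + C3*exp(-c*(49/(72*sqrt(1639) + 2935)^(1/3) + 7 + (72*sqrt(1639) + 2935)^(1/3))/12) + 7*c/12


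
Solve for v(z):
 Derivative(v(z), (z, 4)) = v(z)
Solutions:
 v(z) = C1*exp(-z) + C2*exp(z) + C3*sin(z) + C4*cos(z)


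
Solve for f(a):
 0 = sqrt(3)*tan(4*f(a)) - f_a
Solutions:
 f(a) = -asin(C1*exp(4*sqrt(3)*a))/4 + pi/4
 f(a) = asin(C1*exp(4*sqrt(3)*a))/4


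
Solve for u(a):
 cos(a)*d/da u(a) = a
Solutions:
 u(a) = C1 + Integral(a/cos(a), a)


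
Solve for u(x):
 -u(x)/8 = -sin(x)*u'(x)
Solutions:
 u(x) = C1*(cos(x) - 1)^(1/16)/(cos(x) + 1)^(1/16)


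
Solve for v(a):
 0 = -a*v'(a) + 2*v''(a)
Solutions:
 v(a) = C1 + C2*erfi(a/2)


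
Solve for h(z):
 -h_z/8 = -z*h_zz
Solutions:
 h(z) = C1 + C2*z^(9/8)


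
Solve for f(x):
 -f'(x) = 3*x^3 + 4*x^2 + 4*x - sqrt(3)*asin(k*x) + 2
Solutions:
 f(x) = C1 - 3*x^4/4 - 4*x^3/3 - 2*x^2 - 2*x + sqrt(3)*Piecewise((x*asin(k*x) + sqrt(-k^2*x^2 + 1)/k, Ne(k, 0)), (0, True))


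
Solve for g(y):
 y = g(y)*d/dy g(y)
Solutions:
 g(y) = -sqrt(C1 + y^2)
 g(y) = sqrt(C1 + y^2)


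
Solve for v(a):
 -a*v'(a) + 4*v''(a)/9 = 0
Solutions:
 v(a) = C1 + C2*erfi(3*sqrt(2)*a/4)


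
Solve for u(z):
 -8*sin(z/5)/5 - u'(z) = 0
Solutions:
 u(z) = C1 + 8*cos(z/5)


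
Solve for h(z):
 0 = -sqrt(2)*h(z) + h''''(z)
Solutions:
 h(z) = C1*exp(-2^(1/8)*z) + C2*exp(2^(1/8)*z) + C3*sin(2^(1/8)*z) + C4*cos(2^(1/8)*z)


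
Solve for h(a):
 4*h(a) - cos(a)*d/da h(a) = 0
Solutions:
 h(a) = C1*(sin(a)^2 + 2*sin(a) + 1)/(sin(a)^2 - 2*sin(a) + 1)


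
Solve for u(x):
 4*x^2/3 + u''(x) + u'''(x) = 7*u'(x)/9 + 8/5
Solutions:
 u(x) = C1 + C2*exp(x*(-3 + sqrt(37))/6) + C3*exp(-x*(3 + sqrt(37))/6) + 4*x^3/7 + 108*x^2/49 + 13752*x/1715


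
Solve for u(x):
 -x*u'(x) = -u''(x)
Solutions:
 u(x) = C1 + C2*erfi(sqrt(2)*x/2)


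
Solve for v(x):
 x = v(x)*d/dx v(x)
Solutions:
 v(x) = -sqrt(C1 + x^2)
 v(x) = sqrt(C1 + x^2)


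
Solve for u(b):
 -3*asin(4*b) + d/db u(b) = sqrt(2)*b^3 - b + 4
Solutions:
 u(b) = C1 + sqrt(2)*b^4/4 - b^2/2 + 3*b*asin(4*b) + 4*b + 3*sqrt(1 - 16*b^2)/4


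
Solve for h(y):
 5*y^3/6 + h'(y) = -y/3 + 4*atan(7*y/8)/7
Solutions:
 h(y) = C1 - 5*y^4/24 - y^2/6 + 4*y*atan(7*y/8)/7 - 16*log(49*y^2 + 64)/49


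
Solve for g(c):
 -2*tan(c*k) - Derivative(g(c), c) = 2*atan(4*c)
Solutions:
 g(c) = C1 - 2*c*atan(4*c) - 2*Piecewise((-log(cos(c*k))/k, Ne(k, 0)), (0, True)) + log(16*c^2 + 1)/4


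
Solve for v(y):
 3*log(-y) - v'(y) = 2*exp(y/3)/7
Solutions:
 v(y) = C1 + 3*y*log(-y) - 3*y - 6*exp(y/3)/7


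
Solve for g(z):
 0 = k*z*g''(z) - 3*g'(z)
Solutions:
 g(z) = C1 + z^(((re(k) + 3)*re(k) + im(k)^2)/(re(k)^2 + im(k)^2))*(C2*sin(3*log(z)*Abs(im(k))/(re(k)^2 + im(k)^2)) + C3*cos(3*log(z)*im(k)/(re(k)^2 + im(k)^2)))


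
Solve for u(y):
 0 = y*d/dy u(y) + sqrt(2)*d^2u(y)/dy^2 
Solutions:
 u(y) = C1 + C2*erf(2^(1/4)*y/2)


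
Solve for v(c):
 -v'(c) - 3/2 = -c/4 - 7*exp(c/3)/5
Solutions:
 v(c) = C1 + c^2/8 - 3*c/2 + 21*exp(c/3)/5


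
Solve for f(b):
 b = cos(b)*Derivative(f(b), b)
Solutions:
 f(b) = C1 + Integral(b/cos(b), b)


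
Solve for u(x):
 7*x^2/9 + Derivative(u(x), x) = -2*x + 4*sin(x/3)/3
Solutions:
 u(x) = C1 - 7*x^3/27 - x^2 - 4*cos(x/3)


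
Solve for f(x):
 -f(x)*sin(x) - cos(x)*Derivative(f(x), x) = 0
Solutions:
 f(x) = C1*cos(x)


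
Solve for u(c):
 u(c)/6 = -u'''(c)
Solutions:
 u(c) = C3*exp(-6^(2/3)*c/6) + (C1*sin(2^(2/3)*3^(1/6)*c/4) + C2*cos(2^(2/3)*3^(1/6)*c/4))*exp(6^(2/3)*c/12)


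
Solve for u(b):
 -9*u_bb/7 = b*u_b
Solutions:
 u(b) = C1 + C2*erf(sqrt(14)*b/6)


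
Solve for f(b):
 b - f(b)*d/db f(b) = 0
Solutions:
 f(b) = -sqrt(C1 + b^2)
 f(b) = sqrt(C1 + b^2)


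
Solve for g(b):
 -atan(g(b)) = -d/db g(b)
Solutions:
 Integral(1/atan(_y), (_y, g(b))) = C1 + b


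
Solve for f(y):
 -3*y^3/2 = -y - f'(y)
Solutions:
 f(y) = C1 + 3*y^4/8 - y^2/2


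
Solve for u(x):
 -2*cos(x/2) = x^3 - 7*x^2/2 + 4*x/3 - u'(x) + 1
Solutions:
 u(x) = C1 + x^4/4 - 7*x^3/6 + 2*x^2/3 + x + 4*sin(x/2)


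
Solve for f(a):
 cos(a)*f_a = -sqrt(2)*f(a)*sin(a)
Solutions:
 f(a) = C1*cos(a)^(sqrt(2))


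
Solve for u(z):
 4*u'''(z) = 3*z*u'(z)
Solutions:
 u(z) = C1 + Integral(C2*airyai(6^(1/3)*z/2) + C3*airybi(6^(1/3)*z/2), z)


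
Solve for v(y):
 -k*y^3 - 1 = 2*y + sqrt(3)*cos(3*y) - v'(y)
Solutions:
 v(y) = C1 + k*y^4/4 + y^2 + y + sqrt(3)*sin(3*y)/3


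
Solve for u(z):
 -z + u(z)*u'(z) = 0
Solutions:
 u(z) = -sqrt(C1 + z^2)
 u(z) = sqrt(C1 + z^2)


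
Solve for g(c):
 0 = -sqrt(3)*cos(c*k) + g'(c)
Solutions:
 g(c) = C1 + sqrt(3)*sin(c*k)/k


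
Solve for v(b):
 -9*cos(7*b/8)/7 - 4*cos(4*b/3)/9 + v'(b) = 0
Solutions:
 v(b) = C1 + 72*sin(7*b/8)/49 + sin(4*b/3)/3


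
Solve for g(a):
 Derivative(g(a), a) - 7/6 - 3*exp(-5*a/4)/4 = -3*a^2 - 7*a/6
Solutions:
 g(a) = C1 - a^3 - 7*a^2/12 + 7*a/6 - 3*exp(-5*a/4)/5


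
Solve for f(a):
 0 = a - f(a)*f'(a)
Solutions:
 f(a) = -sqrt(C1 + a^2)
 f(a) = sqrt(C1 + a^2)


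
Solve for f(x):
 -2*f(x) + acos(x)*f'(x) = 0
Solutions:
 f(x) = C1*exp(2*Integral(1/acos(x), x))


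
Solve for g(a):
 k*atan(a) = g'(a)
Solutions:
 g(a) = C1 + k*(a*atan(a) - log(a^2 + 1)/2)


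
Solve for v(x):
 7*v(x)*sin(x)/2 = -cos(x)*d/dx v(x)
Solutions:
 v(x) = C1*cos(x)^(7/2)


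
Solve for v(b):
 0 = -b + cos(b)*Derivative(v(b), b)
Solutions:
 v(b) = C1 + Integral(b/cos(b), b)


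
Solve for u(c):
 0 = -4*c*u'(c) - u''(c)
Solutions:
 u(c) = C1 + C2*erf(sqrt(2)*c)


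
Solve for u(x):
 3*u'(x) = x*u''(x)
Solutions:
 u(x) = C1 + C2*x^4


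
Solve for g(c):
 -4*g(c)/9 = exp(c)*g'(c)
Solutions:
 g(c) = C1*exp(4*exp(-c)/9)


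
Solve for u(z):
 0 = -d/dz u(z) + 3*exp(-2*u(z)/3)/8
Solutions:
 u(z) = 3*log(-sqrt(C1 + 3*z)) - 3*log(6) + 3*log(3)/2
 u(z) = 3*log(C1 + 3*z)/2 - 3*log(6) + 3*log(3)/2


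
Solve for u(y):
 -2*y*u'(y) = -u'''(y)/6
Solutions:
 u(y) = C1 + Integral(C2*airyai(12^(1/3)*y) + C3*airybi(12^(1/3)*y), y)


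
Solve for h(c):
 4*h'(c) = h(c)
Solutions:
 h(c) = C1*exp(c/4)


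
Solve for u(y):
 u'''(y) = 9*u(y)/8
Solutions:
 u(y) = C3*exp(3^(2/3)*y/2) + (C1*sin(3*3^(1/6)*y/4) + C2*cos(3*3^(1/6)*y/4))*exp(-3^(2/3)*y/4)


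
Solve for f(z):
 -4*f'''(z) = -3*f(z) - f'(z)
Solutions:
 f(z) = C3*exp(z) + (C1*sin(sqrt(2)*z/2) + C2*cos(sqrt(2)*z/2))*exp(-z/2)


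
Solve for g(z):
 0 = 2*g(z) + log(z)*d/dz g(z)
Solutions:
 g(z) = C1*exp(-2*li(z))


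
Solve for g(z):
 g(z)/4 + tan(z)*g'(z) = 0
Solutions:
 g(z) = C1/sin(z)^(1/4)


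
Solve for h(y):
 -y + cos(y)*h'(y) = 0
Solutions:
 h(y) = C1 + Integral(y/cos(y), y)


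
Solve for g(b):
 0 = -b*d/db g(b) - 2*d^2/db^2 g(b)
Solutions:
 g(b) = C1 + C2*erf(b/2)


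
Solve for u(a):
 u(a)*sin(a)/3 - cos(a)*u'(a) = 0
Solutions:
 u(a) = C1/cos(a)^(1/3)


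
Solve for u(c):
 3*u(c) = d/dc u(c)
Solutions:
 u(c) = C1*exp(3*c)


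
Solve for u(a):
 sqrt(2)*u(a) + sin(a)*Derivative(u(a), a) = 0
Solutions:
 u(a) = C1*(cos(a) + 1)^(sqrt(2)/2)/(cos(a) - 1)^(sqrt(2)/2)


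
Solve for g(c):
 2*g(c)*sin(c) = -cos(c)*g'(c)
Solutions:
 g(c) = C1*cos(c)^2


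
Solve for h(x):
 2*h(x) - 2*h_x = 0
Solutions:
 h(x) = C1*exp(x)


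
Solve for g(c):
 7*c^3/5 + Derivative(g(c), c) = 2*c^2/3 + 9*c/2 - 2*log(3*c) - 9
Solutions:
 g(c) = C1 - 7*c^4/20 + 2*c^3/9 + 9*c^2/4 - 2*c*log(c) - 7*c - 2*c*log(3)


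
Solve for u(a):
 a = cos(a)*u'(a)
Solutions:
 u(a) = C1 + Integral(a/cos(a), a)


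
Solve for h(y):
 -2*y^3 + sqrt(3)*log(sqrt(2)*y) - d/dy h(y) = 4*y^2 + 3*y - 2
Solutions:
 h(y) = C1 - y^4/2 - 4*y^3/3 - 3*y^2/2 + sqrt(3)*y*log(y) - sqrt(3)*y + sqrt(3)*y*log(2)/2 + 2*y


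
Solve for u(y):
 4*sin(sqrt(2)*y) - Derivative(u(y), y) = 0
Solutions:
 u(y) = C1 - 2*sqrt(2)*cos(sqrt(2)*y)


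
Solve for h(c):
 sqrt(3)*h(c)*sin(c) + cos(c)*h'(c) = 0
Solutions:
 h(c) = C1*cos(c)^(sqrt(3))


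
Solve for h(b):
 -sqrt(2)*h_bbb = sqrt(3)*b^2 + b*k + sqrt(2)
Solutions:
 h(b) = C1 + C2*b + C3*b^2 - sqrt(6)*b^5/120 - sqrt(2)*b^4*k/48 - b^3/6


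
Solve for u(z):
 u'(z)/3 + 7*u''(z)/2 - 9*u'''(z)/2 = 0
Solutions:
 u(z) = C1 + C2*exp(z*(7 - sqrt(73))/18) + C3*exp(z*(7 + sqrt(73))/18)


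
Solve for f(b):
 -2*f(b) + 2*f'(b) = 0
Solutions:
 f(b) = C1*exp(b)


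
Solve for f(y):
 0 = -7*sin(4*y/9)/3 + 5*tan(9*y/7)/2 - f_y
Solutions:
 f(y) = C1 - 35*log(cos(9*y/7))/18 + 21*cos(4*y/9)/4


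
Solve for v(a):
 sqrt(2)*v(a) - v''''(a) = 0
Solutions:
 v(a) = C1*exp(-2^(1/8)*a) + C2*exp(2^(1/8)*a) + C3*sin(2^(1/8)*a) + C4*cos(2^(1/8)*a)


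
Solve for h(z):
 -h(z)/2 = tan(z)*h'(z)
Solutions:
 h(z) = C1/sqrt(sin(z))


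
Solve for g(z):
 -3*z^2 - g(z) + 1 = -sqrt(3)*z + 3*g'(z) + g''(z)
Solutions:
 g(z) = C1*exp(z*(-3 + sqrt(5))/2) + C2*exp(-z*(sqrt(5) + 3)/2) - 3*z^2 + sqrt(3)*z + 18*z - 47 - 3*sqrt(3)


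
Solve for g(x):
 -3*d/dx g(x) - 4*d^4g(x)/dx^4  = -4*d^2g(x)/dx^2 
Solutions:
 g(x) = C1 + C2*exp(3^(1/3)*x*(4*3^(1/3)/(sqrt(537) + 27)^(1/3) + (sqrt(537) + 27)^(1/3))/12)*sin(3^(1/6)*x*(-3^(2/3)*(sqrt(537) + 27)^(1/3)/12 + (sqrt(537) + 27)^(-1/3))) + C3*exp(3^(1/3)*x*(4*3^(1/3)/(sqrt(537) + 27)^(1/3) + (sqrt(537) + 27)^(1/3))/12)*cos(3^(1/6)*x*(-3^(2/3)*(sqrt(537) + 27)^(1/3)/12 + (sqrt(537) + 27)^(-1/3))) + C4*exp(-3^(1/3)*x*(4*3^(1/3)/(sqrt(537) + 27)^(1/3) + (sqrt(537) + 27)^(1/3))/6)


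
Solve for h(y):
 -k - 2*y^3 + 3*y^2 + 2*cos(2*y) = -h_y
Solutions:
 h(y) = C1 + k*y + y^4/2 - y^3 - sin(2*y)


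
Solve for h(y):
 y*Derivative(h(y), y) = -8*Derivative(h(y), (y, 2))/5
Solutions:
 h(y) = C1 + C2*erf(sqrt(5)*y/4)


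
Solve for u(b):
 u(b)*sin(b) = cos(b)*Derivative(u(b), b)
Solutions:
 u(b) = C1/cos(b)


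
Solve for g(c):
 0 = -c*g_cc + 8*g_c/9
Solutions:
 g(c) = C1 + C2*c^(17/9)


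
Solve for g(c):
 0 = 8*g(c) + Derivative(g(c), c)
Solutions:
 g(c) = C1*exp(-8*c)


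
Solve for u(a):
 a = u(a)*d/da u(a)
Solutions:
 u(a) = -sqrt(C1 + a^2)
 u(a) = sqrt(C1 + a^2)


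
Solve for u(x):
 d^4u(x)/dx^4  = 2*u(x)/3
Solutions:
 u(x) = C1*exp(-2^(1/4)*3^(3/4)*x/3) + C2*exp(2^(1/4)*3^(3/4)*x/3) + C3*sin(2^(1/4)*3^(3/4)*x/3) + C4*cos(2^(1/4)*3^(3/4)*x/3)


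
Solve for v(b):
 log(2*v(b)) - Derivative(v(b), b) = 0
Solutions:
 -Integral(1/(log(_y) + log(2)), (_y, v(b))) = C1 - b


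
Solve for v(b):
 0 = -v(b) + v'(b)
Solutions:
 v(b) = C1*exp(b)


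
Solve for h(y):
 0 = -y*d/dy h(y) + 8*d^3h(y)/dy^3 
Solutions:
 h(y) = C1 + Integral(C2*airyai(y/2) + C3*airybi(y/2), y)


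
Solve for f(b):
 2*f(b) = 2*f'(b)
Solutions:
 f(b) = C1*exp(b)


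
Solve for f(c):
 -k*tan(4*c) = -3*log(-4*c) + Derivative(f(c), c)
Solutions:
 f(c) = C1 + 3*c*log(-c) - 3*c + 6*c*log(2) + k*log(cos(4*c))/4


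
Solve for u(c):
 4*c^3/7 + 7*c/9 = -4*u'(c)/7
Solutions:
 u(c) = C1 - c^4/4 - 49*c^2/72


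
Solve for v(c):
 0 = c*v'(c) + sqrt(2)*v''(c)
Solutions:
 v(c) = C1 + C2*erf(2^(1/4)*c/2)


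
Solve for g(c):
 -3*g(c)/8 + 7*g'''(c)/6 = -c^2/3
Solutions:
 g(c) = C3*exp(3^(2/3)*98^(1/3)*c/14) + 8*c^2/9 + (C1*sin(3*3^(1/6)*98^(1/3)*c/28) + C2*cos(3*3^(1/6)*98^(1/3)*c/28))*exp(-3^(2/3)*98^(1/3)*c/28)


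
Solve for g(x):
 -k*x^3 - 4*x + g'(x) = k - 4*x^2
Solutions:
 g(x) = C1 + k*x^4/4 + k*x - 4*x^3/3 + 2*x^2


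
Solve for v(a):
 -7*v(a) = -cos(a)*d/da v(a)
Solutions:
 v(a) = C1*sqrt(sin(a) + 1)*(sin(a)^3 + 3*sin(a)^2 + 3*sin(a) + 1)/(sqrt(sin(a) - 1)*(sin(a)^3 - 3*sin(a)^2 + 3*sin(a) - 1))


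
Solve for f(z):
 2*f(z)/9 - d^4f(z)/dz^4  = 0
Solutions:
 f(z) = C1*exp(-2^(1/4)*sqrt(3)*z/3) + C2*exp(2^(1/4)*sqrt(3)*z/3) + C3*sin(2^(1/4)*sqrt(3)*z/3) + C4*cos(2^(1/4)*sqrt(3)*z/3)


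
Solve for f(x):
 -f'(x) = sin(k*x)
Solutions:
 f(x) = C1 + cos(k*x)/k


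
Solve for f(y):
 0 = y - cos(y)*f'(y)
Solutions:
 f(y) = C1 + Integral(y/cos(y), y)


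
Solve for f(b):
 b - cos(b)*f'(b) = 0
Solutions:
 f(b) = C1 + Integral(b/cos(b), b)


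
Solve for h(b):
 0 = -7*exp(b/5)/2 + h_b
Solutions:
 h(b) = C1 + 35*exp(b/5)/2


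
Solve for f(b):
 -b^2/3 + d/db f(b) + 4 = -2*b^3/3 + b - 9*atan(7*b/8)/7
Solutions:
 f(b) = C1 - b^4/6 + b^3/9 + b^2/2 - 9*b*atan(7*b/8)/7 - 4*b + 36*log(49*b^2 + 64)/49


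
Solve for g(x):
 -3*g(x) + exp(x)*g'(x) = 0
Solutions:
 g(x) = C1*exp(-3*exp(-x))


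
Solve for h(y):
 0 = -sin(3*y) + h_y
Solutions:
 h(y) = C1 - cos(3*y)/3


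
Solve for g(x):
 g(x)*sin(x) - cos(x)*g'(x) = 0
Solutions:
 g(x) = C1/cos(x)


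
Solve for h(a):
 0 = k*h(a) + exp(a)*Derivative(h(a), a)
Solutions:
 h(a) = C1*exp(k*exp(-a))


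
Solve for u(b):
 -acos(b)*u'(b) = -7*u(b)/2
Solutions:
 u(b) = C1*exp(7*Integral(1/acos(b), b)/2)


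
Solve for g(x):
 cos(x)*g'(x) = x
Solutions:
 g(x) = C1 + Integral(x/cos(x), x)


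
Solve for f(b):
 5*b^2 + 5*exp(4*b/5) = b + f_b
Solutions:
 f(b) = C1 + 5*b^3/3 - b^2/2 + 25*exp(4*b/5)/4


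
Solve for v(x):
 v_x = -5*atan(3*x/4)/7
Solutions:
 v(x) = C1 - 5*x*atan(3*x/4)/7 + 10*log(9*x^2 + 16)/21


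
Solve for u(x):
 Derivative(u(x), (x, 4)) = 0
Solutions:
 u(x) = C1 + C2*x + C3*x^2 + C4*x^3


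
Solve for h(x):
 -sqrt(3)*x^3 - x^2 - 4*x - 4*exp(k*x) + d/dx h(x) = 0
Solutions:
 h(x) = C1 + sqrt(3)*x^4/4 + x^3/3 + 2*x^2 + 4*exp(k*x)/k


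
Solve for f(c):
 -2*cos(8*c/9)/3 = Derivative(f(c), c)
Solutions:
 f(c) = C1 - 3*sin(8*c/9)/4


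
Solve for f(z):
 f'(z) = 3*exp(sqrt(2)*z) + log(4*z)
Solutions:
 f(z) = C1 + z*log(z) + z*(-1 + 2*log(2)) + 3*sqrt(2)*exp(sqrt(2)*z)/2


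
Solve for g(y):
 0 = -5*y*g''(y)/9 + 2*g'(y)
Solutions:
 g(y) = C1 + C2*y^(23/5)


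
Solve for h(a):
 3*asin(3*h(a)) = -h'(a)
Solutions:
 Integral(1/asin(3*_y), (_y, h(a))) = C1 - 3*a


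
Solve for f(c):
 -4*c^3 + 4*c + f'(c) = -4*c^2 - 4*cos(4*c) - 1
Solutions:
 f(c) = C1 + c^4 - 4*c^3/3 - 2*c^2 - c - sin(4*c)


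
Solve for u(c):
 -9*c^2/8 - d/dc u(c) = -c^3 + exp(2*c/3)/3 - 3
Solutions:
 u(c) = C1 + c^4/4 - 3*c^3/8 + 3*c - exp(2*c/3)/2


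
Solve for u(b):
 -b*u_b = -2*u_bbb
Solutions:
 u(b) = C1 + Integral(C2*airyai(2^(2/3)*b/2) + C3*airybi(2^(2/3)*b/2), b)


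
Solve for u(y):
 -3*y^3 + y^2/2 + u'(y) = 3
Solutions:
 u(y) = C1 + 3*y^4/4 - y^3/6 + 3*y


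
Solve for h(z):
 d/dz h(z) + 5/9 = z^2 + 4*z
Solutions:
 h(z) = C1 + z^3/3 + 2*z^2 - 5*z/9


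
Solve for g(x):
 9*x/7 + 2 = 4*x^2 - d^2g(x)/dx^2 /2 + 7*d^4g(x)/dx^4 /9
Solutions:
 g(x) = C1 + C2*x + C3*exp(-3*sqrt(14)*x/14) + C4*exp(3*sqrt(14)*x/14) + 2*x^4/3 - 3*x^3/7 + 94*x^2/9


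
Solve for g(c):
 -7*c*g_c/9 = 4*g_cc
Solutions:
 g(c) = C1 + C2*erf(sqrt(14)*c/12)


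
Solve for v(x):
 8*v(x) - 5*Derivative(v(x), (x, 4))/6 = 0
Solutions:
 v(x) = C1*exp(-2*3^(1/4)*5^(3/4)*x/5) + C2*exp(2*3^(1/4)*5^(3/4)*x/5) + C3*sin(2*3^(1/4)*5^(3/4)*x/5) + C4*cos(2*3^(1/4)*5^(3/4)*x/5)


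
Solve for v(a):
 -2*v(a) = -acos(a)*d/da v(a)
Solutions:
 v(a) = C1*exp(2*Integral(1/acos(a), a))


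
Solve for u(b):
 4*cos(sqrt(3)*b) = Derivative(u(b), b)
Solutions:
 u(b) = C1 + 4*sqrt(3)*sin(sqrt(3)*b)/3


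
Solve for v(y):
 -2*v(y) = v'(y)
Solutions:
 v(y) = C1*exp(-2*y)


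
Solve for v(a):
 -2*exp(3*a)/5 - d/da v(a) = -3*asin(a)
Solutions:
 v(a) = C1 + 3*a*asin(a) + 3*sqrt(1 - a^2) - 2*exp(3*a)/15


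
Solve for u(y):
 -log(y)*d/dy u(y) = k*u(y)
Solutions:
 u(y) = C1*exp(-k*li(y))


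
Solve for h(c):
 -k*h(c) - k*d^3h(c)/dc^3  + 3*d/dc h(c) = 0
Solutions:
 h(c) = C1*exp(-2^(1/3)*c*(2^(1/3)*(sqrt(1 - 4/k^3) + 1)^(1/3)/2 + 1/(k*(sqrt(1 - 4/k^3) + 1)^(1/3)))) + C2*exp(2^(1/3)*c*(2^(1/3)*(sqrt(1 - 4/k^3) + 1)^(1/3)/4 - 2^(1/3)*sqrt(3)*I*(sqrt(1 - 4/k^3) + 1)^(1/3)/4 - 2/(k*(-1 + sqrt(3)*I)*(sqrt(1 - 4/k^3) + 1)^(1/3)))) + C3*exp(2^(1/3)*c*(2^(1/3)*(sqrt(1 - 4/k^3) + 1)^(1/3)/4 + 2^(1/3)*sqrt(3)*I*(sqrt(1 - 4/k^3) + 1)^(1/3)/4 + 2/(k*(1 + sqrt(3)*I)*(sqrt(1 - 4/k^3) + 1)^(1/3))))


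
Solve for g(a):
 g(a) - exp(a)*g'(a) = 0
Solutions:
 g(a) = C1*exp(-exp(-a))


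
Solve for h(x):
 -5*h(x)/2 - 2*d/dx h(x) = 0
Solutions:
 h(x) = C1*exp(-5*x/4)


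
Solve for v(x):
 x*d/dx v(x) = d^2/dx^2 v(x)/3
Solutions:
 v(x) = C1 + C2*erfi(sqrt(6)*x/2)


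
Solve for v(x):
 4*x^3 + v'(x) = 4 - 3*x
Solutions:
 v(x) = C1 - x^4 - 3*x^2/2 + 4*x


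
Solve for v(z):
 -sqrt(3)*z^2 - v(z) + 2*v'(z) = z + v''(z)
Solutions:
 v(z) = -sqrt(3)*z^2 - 4*sqrt(3)*z - z + (C1 + C2*z)*exp(z) - 6*sqrt(3) - 2


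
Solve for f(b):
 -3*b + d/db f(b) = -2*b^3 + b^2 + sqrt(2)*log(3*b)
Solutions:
 f(b) = C1 - b^4/2 + b^3/3 + 3*b^2/2 + sqrt(2)*b*log(b) - sqrt(2)*b + sqrt(2)*b*log(3)


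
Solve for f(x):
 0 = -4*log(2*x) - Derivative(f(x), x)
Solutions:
 f(x) = C1 - 4*x*log(x) - x*log(16) + 4*x


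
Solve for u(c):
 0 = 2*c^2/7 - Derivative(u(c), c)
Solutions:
 u(c) = C1 + 2*c^3/21


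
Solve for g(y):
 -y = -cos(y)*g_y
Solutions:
 g(y) = C1 + Integral(y/cos(y), y)


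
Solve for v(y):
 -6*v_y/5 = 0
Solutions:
 v(y) = C1


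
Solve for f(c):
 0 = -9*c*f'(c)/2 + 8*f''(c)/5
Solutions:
 f(c) = C1 + C2*erfi(3*sqrt(10)*c/8)


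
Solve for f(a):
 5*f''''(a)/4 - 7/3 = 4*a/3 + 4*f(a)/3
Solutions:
 f(a) = C1*exp(-2*15^(3/4)*a/15) + C2*exp(2*15^(3/4)*a/15) + C3*sin(2*15^(3/4)*a/15) + C4*cos(2*15^(3/4)*a/15) - a - 7/4


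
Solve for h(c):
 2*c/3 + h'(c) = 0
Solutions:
 h(c) = C1 - c^2/3


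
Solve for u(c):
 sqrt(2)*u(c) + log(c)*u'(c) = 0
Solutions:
 u(c) = C1*exp(-sqrt(2)*li(c))


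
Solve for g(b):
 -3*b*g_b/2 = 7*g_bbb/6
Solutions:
 g(b) = C1 + Integral(C2*airyai(-21^(2/3)*b/7) + C3*airybi(-21^(2/3)*b/7), b)


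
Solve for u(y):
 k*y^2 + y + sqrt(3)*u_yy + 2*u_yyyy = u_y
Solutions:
 u(y) = C1 + C2*exp(-y*(-2^(2/3)*3^(5/6)/(3 + sqrt(2*sqrt(3) + 9))^(1/3) + 18^(1/3)*(3 + sqrt(2*sqrt(3) + 9))^(1/3))/12)*sin(y*(12^(1/3)/(3 + sqrt(2*sqrt(3) + 9))^(1/3) + 2^(1/3)*3^(1/6)*(3 + sqrt(2*sqrt(3) + 9))^(1/3))/4) + C3*exp(-y*(-2^(2/3)*3^(5/6)/(3 + sqrt(2*sqrt(3) + 9))^(1/3) + 18^(1/3)*(3 + sqrt(2*sqrt(3) + 9))^(1/3))/12)*cos(y*(12^(1/3)/(3 + sqrt(2*sqrt(3) + 9))^(1/3) + 2^(1/3)*3^(1/6)*(3 + sqrt(2*sqrt(3) + 9))^(1/3))/4) + C4*exp(y*(-2^(2/3)*3^(5/6)/(3 + sqrt(2*sqrt(3) + 9))^(1/3) + 18^(1/3)*(3 + sqrt(2*sqrt(3) + 9))^(1/3))/6) + k*y^3/3 + sqrt(3)*k*y^2 + 6*k*y + y^2/2 + sqrt(3)*y


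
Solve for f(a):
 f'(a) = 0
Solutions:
 f(a) = C1


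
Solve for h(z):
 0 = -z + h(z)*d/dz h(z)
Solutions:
 h(z) = -sqrt(C1 + z^2)
 h(z) = sqrt(C1 + z^2)


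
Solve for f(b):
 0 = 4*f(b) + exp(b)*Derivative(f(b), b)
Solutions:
 f(b) = C1*exp(4*exp(-b))


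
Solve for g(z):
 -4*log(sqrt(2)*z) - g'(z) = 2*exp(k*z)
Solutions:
 g(z) = C1 - 4*z*log(z) + 2*z*(2 - log(2)) + Piecewise((-2*exp(k*z)/k, Ne(k, 0)), (-2*z, True))


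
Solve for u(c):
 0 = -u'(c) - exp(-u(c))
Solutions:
 u(c) = log(C1 - c)


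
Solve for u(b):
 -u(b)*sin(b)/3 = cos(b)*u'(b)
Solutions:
 u(b) = C1*cos(b)^(1/3)


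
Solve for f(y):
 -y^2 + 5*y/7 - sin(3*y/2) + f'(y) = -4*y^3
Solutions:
 f(y) = C1 - y^4 + y^3/3 - 5*y^2/14 - 2*cos(3*y/2)/3


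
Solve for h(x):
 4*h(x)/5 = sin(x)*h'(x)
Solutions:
 h(x) = C1*(cos(x) - 1)^(2/5)/(cos(x) + 1)^(2/5)


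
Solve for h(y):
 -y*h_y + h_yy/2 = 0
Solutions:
 h(y) = C1 + C2*erfi(y)


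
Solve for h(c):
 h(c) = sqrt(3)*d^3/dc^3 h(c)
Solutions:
 h(c) = C3*exp(3^(5/6)*c/3) + (C1*sin(3^(1/3)*c/2) + C2*cos(3^(1/3)*c/2))*exp(-3^(5/6)*c/6)


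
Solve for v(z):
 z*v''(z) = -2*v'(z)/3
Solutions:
 v(z) = C1 + C2*z^(1/3)


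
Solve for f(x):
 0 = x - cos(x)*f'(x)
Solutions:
 f(x) = C1 + Integral(x/cos(x), x)


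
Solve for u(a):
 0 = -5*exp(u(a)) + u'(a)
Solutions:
 u(a) = log(-1/(C1 + 5*a))


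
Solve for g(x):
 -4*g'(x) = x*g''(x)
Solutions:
 g(x) = C1 + C2/x^3


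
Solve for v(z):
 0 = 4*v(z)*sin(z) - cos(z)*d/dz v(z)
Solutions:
 v(z) = C1/cos(z)^4


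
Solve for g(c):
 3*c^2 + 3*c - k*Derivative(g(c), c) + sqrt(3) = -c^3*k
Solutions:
 g(c) = C1 + c^4/4 + c^3/k + 3*c^2/(2*k) + sqrt(3)*c/k


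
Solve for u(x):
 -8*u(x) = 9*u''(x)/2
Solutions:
 u(x) = C1*sin(4*x/3) + C2*cos(4*x/3)


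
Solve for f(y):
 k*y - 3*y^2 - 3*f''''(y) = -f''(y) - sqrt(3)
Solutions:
 f(y) = C1 + C2*y + C3*exp(-sqrt(3)*y/3) + C4*exp(sqrt(3)*y/3) - k*y^3/6 + y^4/4 + y^2*(9 - sqrt(3)/2)


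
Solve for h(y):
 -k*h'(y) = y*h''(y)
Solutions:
 h(y) = C1 + y^(1 - re(k))*(C2*sin(log(y)*Abs(im(k))) + C3*cos(log(y)*im(k)))


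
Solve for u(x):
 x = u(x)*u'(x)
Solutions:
 u(x) = -sqrt(C1 + x^2)
 u(x) = sqrt(C1 + x^2)


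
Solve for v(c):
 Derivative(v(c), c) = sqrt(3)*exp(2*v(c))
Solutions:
 v(c) = log(-sqrt(-1/(C1 + sqrt(3)*c))) - log(2)/2
 v(c) = log(-1/(C1 + sqrt(3)*c))/2 - log(2)/2


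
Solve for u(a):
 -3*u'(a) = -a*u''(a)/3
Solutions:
 u(a) = C1 + C2*a^10


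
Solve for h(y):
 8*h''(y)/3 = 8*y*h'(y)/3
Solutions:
 h(y) = C1 + C2*erfi(sqrt(2)*y/2)


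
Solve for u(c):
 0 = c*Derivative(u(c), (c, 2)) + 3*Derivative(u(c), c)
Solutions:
 u(c) = C1 + C2/c^2


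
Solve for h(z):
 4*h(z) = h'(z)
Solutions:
 h(z) = C1*exp(4*z)


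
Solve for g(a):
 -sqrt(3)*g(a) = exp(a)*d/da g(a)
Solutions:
 g(a) = C1*exp(sqrt(3)*exp(-a))


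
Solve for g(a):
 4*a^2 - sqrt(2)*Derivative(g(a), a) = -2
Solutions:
 g(a) = C1 + 2*sqrt(2)*a^3/3 + sqrt(2)*a


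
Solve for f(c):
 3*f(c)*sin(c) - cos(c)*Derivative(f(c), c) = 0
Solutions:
 f(c) = C1/cos(c)^3


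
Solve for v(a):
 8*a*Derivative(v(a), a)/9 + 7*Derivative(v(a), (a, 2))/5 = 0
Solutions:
 v(a) = C1 + C2*erf(2*sqrt(35)*a/21)


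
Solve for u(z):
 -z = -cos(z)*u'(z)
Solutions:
 u(z) = C1 + Integral(z/cos(z), z)


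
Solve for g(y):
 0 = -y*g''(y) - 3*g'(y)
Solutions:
 g(y) = C1 + C2/y^2


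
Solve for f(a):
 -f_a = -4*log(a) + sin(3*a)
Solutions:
 f(a) = C1 + 4*a*log(a) - 4*a + cos(3*a)/3


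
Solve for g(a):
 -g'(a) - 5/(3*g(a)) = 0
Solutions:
 g(a) = -sqrt(C1 - 30*a)/3
 g(a) = sqrt(C1 - 30*a)/3


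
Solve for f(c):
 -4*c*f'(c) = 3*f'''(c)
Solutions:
 f(c) = C1 + Integral(C2*airyai(-6^(2/3)*c/3) + C3*airybi(-6^(2/3)*c/3), c)


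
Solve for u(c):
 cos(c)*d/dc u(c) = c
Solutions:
 u(c) = C1 + Integral(c/cos(c), c)


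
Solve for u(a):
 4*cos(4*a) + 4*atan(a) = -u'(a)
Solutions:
 u(a) = C1 - 4*a*atan(a) + 2*log(a^2 + 1) - sin(4*a)


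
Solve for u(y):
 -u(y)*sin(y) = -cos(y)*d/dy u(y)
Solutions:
 u(y) = C1/cos(y)


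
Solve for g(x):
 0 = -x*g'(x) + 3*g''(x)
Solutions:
 g(x) = C1 + C2*erfi(sqrt(6)*x/6)


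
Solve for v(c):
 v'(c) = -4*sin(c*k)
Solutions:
 v(c) = C1 + 4*cos(c*k)/k


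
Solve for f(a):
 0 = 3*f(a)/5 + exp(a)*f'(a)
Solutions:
 f(a) = C1*exp(3*exp(-a)/5)


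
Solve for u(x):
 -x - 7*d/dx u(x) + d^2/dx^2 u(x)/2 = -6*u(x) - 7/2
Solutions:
 u(x) = C1*exp(x*(7 - sqrt(37))) + C2*exp(x*(sqrt(37) + 7)) + x/6 - 7/18


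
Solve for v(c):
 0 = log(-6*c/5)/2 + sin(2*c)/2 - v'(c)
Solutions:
 v(c) = C1 + c*log(-c)/2 - c*log(5) - c/2 + c*log(30)/2 - cos(2*c)/4


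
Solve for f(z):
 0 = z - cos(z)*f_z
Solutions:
 f(z) = C1 + Integral(z/cos(z), z)


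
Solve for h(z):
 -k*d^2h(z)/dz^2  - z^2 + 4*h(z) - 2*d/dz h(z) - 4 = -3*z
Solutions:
 h(z) = C1*exp(z*(sqrt(4*k + 1) - 1)/k) + C2*exp(-z*(sqrt(4*k + 1) + 1)/k) + k/8 + z^2/4 - z/2 + 3/4


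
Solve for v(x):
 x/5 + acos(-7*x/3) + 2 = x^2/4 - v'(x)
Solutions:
 v(x) = C1 + x^3/12 - x^2/10 - x*acos(-7*x/3) - 2*x - sqrt(9 - 49*x^2)/7
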